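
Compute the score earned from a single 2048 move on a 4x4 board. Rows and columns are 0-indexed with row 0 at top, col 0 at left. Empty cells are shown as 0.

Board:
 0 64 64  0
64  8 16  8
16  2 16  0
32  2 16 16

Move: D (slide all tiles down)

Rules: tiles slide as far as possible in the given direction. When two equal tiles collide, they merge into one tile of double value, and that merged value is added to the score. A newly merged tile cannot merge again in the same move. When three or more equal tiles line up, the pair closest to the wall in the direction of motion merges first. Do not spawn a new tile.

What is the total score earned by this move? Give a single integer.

Answer: 36

Derivation:
Slide down:
col 0: [0, 64, 16, 32] -> [0, 64, 16, 32]  score +0 (running 0)
col 1: [64, 8, 2, 2] -> [0, 64, 8, 4]  score +4 (running 4)
col 2: [64, 16, 16, 16] -> [0, 64, 16, 32]  score +32 (running 36)
col 3: [0, 8, 0, 16] -> [0, 0, 8, 16]  score +0 (running 36)
Board after move:
 0  0  0  0
64 64 64  0
16  8 16  8
32  4 32 16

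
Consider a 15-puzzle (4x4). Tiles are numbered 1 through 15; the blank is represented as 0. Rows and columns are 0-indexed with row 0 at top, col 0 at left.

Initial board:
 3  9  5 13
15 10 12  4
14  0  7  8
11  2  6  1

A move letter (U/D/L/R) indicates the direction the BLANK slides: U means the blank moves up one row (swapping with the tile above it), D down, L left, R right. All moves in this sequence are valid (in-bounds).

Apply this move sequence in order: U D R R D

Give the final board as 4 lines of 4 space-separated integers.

Answer:  3  9  5 13
15 10 12  4
14  7  8  1
11  2  6  0

Derivation:
After move 1 (U):
 3  9  5 13
15  0 12  4
14 10  7  8
11  2  6  1

After move 2 (D):
 3  9  5 13
15 10 12  4
14  0  7  8
11  2  6  1

After move 3 (R):
 3  9  5 13
15 10 12  4
14  7  0  8
11  2  6  1

After move 4 (R):
 3  9  5 13
15 10 12  4
14  7  8  0
11  2  6  1

After move 5 (D):
 3  9  5 13
15 10 12  4
14  7  8  1
11  2  6  0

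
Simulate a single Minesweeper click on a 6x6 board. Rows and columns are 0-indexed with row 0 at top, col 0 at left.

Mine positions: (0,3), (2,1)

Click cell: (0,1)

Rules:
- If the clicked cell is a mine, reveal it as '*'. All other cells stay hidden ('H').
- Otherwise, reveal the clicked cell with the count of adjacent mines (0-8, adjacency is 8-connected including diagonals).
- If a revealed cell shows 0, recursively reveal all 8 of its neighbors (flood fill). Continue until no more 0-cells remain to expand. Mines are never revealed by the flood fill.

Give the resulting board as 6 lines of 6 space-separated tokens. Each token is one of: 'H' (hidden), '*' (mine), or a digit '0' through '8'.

0 0 1 H H H
1 1 2 H H H
H H H H H H
H H H H H H
H H H H H H
H H H H H H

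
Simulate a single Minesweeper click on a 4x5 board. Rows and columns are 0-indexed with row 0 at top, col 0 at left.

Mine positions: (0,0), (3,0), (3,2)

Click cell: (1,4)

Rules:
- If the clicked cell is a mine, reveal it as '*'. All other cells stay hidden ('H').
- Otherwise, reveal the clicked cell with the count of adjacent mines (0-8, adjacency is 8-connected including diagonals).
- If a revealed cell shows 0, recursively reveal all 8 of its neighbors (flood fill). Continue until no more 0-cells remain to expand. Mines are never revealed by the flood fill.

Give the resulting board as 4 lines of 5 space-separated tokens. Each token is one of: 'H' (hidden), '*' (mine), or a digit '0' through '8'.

H 1 0 0 0
H 1 0 0 0
H 2 1 1 0
H H H 1 0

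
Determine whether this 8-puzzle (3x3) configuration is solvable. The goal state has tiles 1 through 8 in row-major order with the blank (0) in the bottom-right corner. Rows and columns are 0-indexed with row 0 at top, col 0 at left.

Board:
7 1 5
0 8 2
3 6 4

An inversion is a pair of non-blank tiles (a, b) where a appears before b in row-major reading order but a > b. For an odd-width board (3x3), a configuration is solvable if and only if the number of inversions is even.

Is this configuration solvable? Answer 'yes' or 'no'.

Answer: yes

Derivation:
Inversions (pairs i<j in row-major order where tile[i] > tile[j] > 0): 14
14 is even, so the puzzle is solvable.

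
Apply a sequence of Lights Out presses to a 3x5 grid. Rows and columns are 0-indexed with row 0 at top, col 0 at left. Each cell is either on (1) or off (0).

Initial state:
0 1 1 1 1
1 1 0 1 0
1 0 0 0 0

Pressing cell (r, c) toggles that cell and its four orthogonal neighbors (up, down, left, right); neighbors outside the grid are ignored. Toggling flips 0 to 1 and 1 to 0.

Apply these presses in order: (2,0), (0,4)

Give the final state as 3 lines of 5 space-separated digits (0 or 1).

After press 1 at (2,0):
0 1 1 1 1
0 1 0 1 0
0 1 0 0 0

After press 2 at (0,4):
0 1 1 0 0
0 1 0 1 1
0 1 0 0 0

Answer: 0 1 1 0 0
0 1 0 1 1
0 1 0 0 0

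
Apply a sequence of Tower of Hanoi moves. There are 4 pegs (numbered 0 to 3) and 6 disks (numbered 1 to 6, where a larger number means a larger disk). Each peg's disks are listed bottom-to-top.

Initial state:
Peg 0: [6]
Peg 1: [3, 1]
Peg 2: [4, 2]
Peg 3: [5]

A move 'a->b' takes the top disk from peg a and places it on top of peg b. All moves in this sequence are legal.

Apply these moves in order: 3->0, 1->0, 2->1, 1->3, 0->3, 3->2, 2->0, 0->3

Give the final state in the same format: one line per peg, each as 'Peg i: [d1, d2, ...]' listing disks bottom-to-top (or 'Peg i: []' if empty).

After move 1 (3->0):
Peg 0: [6, 5]
Peg 1: [3, 1]
Peg 2: [4, 2]
Peg 3: []

After move 2 (1->0):
Peg 0: [6, 5, 1]
Peg 1: [3]
Peg 2: [4, 2]
Peg 3: []

After move 3 (2->1):
Peg 0: [6, 5, 1]
Peg 1: [3, 2]
Peg 2: [4]
Peg 3: []

After move 4 (1->3):
Peg 0: [6, 5, 1]
Peg 1: [3]
Peg 2: [4]
Peg 3: [2]

After move 5 (0->3):
Peg 0: [6, 5]
Peg 1: [3]
Peg 2: [4]
Peg 3: [2, 1]

After move 6 (3->2):
Peg 0: [6, 5]
Peg 1: [3]
Peg 2: [4, 1]
Peg 3: [2]

After move 7 (2->0):
Peg 0: [6, 5, 1]
Peg 1: [3]
Peg 2: [4]
Peg 3: [2]

After move 8 (0->3):
Peg 0: [6, 5]
Peg 1: [3]
Peg 2: [4]
Peg 3: [2, 1]

Answer: Peg 0: [6, 5]
Peg 1: [3]
Peg 2: [4]
Peg 3: [2, 1]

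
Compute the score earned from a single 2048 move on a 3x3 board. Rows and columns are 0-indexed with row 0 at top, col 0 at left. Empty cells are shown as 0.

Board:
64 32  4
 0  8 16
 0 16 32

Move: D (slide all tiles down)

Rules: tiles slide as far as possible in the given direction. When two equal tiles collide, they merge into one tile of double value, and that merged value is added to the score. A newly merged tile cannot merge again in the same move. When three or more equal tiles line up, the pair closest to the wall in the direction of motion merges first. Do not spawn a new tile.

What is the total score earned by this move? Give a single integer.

Slide down:
col 0: [64, 0, 0] -> [0, 0, 64]  score +0 (running 0)
col 1: [32, 8, 16] -> [32, 8, 16]  score +0 (running 0)
col 2: [4, 16, 32] -> [4, 16, 32]  score +0 (running 0)
Board after move:
 0 32  4
 0  8 16
64 16 32

Answer: 0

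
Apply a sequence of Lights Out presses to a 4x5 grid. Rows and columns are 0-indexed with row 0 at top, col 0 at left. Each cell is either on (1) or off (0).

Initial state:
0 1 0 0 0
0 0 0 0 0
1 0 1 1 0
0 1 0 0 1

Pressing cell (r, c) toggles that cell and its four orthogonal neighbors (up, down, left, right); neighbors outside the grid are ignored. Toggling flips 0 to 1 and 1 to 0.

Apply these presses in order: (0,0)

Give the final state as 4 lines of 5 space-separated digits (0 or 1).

After press 1 at (0,0):
1 0 0 0 0
1 0 0 0 0
1 0 1 1 0
0 1 0 0 1

Answer: 1 0 0 0 0
1 0 0 0 0
1 0 1 1 0
0 1 0 0 1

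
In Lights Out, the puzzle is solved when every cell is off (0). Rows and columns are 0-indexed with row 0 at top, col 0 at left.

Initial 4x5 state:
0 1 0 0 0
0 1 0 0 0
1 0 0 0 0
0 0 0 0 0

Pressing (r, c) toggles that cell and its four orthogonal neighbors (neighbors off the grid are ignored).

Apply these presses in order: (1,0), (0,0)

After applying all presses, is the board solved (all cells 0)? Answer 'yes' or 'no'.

After press 1 at (1,0):
1 1 0 0 0
1 0 0 0 0
0 0 0 0 0
0 0 0 0 0

After press 2 at (0,0):
0 0 0 0 0
0 0 0 0 0
0 0 0 0 0
0 0 0 0 0

Lights still on: 0

Answer: yes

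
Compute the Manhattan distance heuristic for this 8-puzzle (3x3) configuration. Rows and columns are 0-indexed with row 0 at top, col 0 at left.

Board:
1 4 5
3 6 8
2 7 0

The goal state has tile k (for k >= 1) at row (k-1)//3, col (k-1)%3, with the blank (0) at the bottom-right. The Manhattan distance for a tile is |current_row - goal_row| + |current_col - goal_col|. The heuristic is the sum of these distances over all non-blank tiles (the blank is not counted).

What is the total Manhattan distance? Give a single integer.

Answer: 14

Derivation:
Tile 1: at (0,0), goal (0,0), distance |0-0|+|0-0| = 0
Tile 4: at (0,1), goal (1,0), distance |0-1|+|1-0| = 2
Tile 5: at (0,2), goal (1,1), distance |0-1|+|2-1| = 2
Tile 3: at (1,0), goal (0,2), distance |1-0|+|0-2| = 3
Tile 6: at (1,1), goal (1,2), distance |1-1|+|1-2| = 1
Tile 8: at (1,2), goal (2,1), distance |1-2|+|2-1| = 2
Tile 2: at (2,0), goal (0,1), distance |2-0|+|0-1| = 3
Tile 7: at (2,1), goal (2,0), distance |2-2|+|1-0| = 1
Sum: 0 + 2 + 2 + 3 + 1 + 2 + 3 + 1 = 14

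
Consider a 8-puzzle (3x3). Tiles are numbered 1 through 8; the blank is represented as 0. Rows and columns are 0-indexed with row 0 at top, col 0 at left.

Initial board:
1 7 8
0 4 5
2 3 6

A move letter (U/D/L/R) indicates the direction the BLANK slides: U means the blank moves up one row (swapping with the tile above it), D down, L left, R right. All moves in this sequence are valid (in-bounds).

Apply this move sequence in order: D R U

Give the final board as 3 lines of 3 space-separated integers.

Answer: 1 7 8
2 0 5
3 4 6

Derivation:
After move 1 (D):
1 7 8
2 4 5
0 3 6

After move 2 (R):
1 7 8
2 4 5
3 0 6

After move 3 (U):
1 7 8
2 0 5
3 4 6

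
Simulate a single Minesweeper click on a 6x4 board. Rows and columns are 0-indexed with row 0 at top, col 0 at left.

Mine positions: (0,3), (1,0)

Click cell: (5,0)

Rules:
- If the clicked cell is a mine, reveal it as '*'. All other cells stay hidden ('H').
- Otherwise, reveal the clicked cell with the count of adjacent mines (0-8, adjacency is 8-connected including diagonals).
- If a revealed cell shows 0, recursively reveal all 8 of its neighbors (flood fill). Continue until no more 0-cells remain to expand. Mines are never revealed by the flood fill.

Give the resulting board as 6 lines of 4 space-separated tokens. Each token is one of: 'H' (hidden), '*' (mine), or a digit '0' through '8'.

H H H H
H 1 1 1
1 1 0 0
0 0 0 0
0 0 0 0
0 0 0 0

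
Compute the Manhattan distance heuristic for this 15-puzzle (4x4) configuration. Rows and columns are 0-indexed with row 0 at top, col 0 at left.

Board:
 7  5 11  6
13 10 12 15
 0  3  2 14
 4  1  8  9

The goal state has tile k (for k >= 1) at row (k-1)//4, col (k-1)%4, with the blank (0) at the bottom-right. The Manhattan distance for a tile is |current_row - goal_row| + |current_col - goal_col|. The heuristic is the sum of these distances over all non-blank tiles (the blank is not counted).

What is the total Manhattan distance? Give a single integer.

Tile 7: at (0,0), goal (1,2), distance |0-1|+|0-2| = 3
Tile 5: at (0,1), goal (1,0), distance |0-1|+|1-0| = 2
Tile 11: at (0,2), goal (2,2), distance |0-2|+|2-2| = 2
Tile 6: at (0,3), goal (1,1), distance |0-1|+|3-1| = 3
Tile 13: at (1,0), goal (3,0), distance |1-3|+|0-0| = 2
Tile 10: at (1,1), goal (2,1), distance |1-2|+|1-1| = 1
Tile 12: at (1,2), goal (2,3), distance |1-2|+|2-3| = 2
Tile 15: at (1,3), goal (3,2), distance |1-3|+|3-2| = 3
Tile 3: at (2,1), goal (0,2), distance |2-0|+|1-2| = 3
Tile 2: at (2,2), goal (0,1), distance |2-0|+|2-1| = 3
Tile 14: at (2,3), goal (3,1), distance |2-3|+|3-1| = 3
Tile 4: at (3,0), goal (0,3), distance |3-0|+|0-3| = 6
Tile 1: at (3,1), goal (0,0), distance |3-0|+|1-0| = 4
Tile 8: at (3,2), goal (1,3), distance |3-1|+|2-3| = 3
Tile 9: at (3,3), goal (2,0), distance |3-2|+|3-0| = 4
Sum: 3 + 2 + 2 + 3 + 2 + 1 + 2 + 3 + 3 + 3 + 3 + 6 + 4 + 3 + 4 = 44

Answer: 44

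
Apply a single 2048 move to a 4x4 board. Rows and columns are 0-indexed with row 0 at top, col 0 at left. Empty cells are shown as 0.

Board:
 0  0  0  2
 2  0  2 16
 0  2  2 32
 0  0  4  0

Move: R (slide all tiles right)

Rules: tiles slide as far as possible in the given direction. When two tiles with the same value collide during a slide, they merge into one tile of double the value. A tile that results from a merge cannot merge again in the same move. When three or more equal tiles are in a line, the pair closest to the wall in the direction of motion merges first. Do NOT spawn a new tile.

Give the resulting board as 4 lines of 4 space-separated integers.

Slide right:
row 0: [0, 0, 0, 2] -> [0, 0, 0, 2]
row 1: [2, 0, 2, 16] -> [0, 0, 4, 16]
row 2: [0, 2, 2, 32] -> [0, 0, 4, 32]
row 3: [0, 0, 4, 0] -> [0, 0, 0, 4]

Answer:  0  0  0  2
 0  0  4 16
 0  0  4 32
 0  0  0  4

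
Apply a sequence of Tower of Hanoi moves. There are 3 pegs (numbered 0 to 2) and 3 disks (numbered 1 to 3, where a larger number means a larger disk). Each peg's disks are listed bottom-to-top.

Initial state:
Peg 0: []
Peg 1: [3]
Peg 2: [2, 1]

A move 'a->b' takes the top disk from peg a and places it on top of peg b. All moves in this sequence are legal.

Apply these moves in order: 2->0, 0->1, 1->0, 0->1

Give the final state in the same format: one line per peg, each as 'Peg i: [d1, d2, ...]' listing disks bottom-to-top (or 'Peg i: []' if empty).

After move 1 (2->0):
Peg 0: [1]
Peg 1: [3]
Peg 2: [2]

After move 2 (0->1):
Peg 0: []
Peg 1: [3, 1]
Peg 2: [2]

After move 3 (1->0):
Peg 0: [1]
Peg 1: [3]
Peg 2: [2]

After move 4 (0->1):
Peg 0: []
Peg 1: [3, 1]
Peg 2: [2]

Answer: Peg 0: []
Peg 1: [3, 1]
Peg 2: [2]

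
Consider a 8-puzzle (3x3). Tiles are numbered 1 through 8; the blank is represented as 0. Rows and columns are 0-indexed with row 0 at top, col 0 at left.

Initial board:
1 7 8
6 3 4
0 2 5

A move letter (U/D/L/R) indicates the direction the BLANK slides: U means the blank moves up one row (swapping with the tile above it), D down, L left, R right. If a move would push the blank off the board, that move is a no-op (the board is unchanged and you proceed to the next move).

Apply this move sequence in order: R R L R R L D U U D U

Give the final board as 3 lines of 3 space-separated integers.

Answer: 1 0 8
6 7 4
2 3 5

Derivation:
After move 1 (R):
1 7 8
6 3 4
2 0 5

After move 2 (R):
1 7 8
6 3 4
2 5 0

After move 3 (L):
1 7 8
6 3 4
2 0 5

After move 4 (R):
1 7 8
6 3 4
2 5 0

After move 5 (R):
1 7 8
6 3 4
2 5 0

After move 6 (L):
1 7 8
6 3 4
2 0 5

After move 7 (D):
1 7 8
6 3 4
2 0 5

After move 8 (U):
1 7 8
6 0 4
2 3 5

After move 9 (U):
1 0 8
6 7 4
2 3 5

After move 10 (D):
1 7 8
6 0 4
2 3 5

After move 11 (U):
1 0 8
6 7 4
2 3 5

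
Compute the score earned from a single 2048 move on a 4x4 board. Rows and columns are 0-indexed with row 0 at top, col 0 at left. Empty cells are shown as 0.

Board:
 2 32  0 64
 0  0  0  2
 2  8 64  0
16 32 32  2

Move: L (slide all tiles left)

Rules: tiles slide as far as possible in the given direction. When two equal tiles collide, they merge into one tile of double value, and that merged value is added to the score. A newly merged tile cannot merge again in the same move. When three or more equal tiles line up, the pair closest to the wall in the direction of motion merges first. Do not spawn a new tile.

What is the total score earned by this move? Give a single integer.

Answer: 64

Derivation:
Slide left:
row 0: [2, 32, 0, 64] -> [2, 32, 64, 0]  score +0 (running 0)
row 1: [0, 0, 0, 2] -> [2, 0, 0, 0]  score +0 (running 0)
row 2: [2, 8, 64, 0] -> [2, 8, 64, 0]  score +0 (running 0)
row 3: [16, 32, 32, 2] -> [16, 64, 2, 0]  score +64 (running 64)
Board after move:
 2 32 64  0
 2  0  0  0
 2  8 64  0
16 64  2  0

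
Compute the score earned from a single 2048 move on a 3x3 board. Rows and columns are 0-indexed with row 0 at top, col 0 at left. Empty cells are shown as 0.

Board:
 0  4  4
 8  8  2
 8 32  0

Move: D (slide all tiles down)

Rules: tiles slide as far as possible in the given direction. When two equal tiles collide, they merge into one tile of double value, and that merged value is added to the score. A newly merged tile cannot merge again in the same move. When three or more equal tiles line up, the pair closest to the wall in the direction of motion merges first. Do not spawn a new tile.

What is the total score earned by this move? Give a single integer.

Slide down:
col 0: [0, 8, 8] -> [0, 0, 16]  score +16 (running 16)
col 1: [4, 8, 32] -> [4, 8, 32]  score +0 (running 16)
col 2: [4, 2, 0] -> [0, 4, 2]  score +0 (running 16)
Board after move:
 0  4  0
 0  8  4
16 32  2

Answer: 16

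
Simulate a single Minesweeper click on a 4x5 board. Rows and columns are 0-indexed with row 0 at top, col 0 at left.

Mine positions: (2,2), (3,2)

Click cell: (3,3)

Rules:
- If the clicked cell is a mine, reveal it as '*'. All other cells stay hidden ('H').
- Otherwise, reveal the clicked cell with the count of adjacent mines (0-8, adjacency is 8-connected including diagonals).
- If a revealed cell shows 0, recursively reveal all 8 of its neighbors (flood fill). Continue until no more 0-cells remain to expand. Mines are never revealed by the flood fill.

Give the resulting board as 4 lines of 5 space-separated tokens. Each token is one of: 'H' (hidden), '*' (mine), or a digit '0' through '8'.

H H H H H
H H H H H
H H H H H
H H H 2 H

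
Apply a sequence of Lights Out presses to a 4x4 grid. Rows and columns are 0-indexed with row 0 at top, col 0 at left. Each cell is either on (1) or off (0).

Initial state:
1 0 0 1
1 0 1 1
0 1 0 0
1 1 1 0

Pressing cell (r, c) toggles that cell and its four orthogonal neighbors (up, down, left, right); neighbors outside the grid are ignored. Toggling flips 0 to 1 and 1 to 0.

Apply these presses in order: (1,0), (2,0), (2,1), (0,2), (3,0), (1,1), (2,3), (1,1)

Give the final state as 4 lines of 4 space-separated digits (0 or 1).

Answer: 0 1 1 0
1 0 0 0
0 1 0 1
1 1 1 1

Derivation:
After press 1 at (1,0):
0 0 0 1
0 1 1 1
1 1 0 0
1 1 1 0

After press 2 at (2,0):
0 0 0 1
1 1 1 1
0 0 0 0
0 1 1 0

After press 3 at (2,1):
0 0 0 1
1 0 1 1
1 1 1 0
0 0 1 0

After press 4 at (0,2):
0 1 1 0
1 0 0 1
1 1 1 0
0 0 1 0

After press 5 at (3,0):
0 1 1 0
1 0 0 1
0 1 1 0
1 1 1 0

After press 6 at (1,1):
0 0 1 0
0 1 1 1
0 0 1 0
1 1 1 0

After press 7 at (2,3):
0 0 1 0
0 1 1 0
0 0 0 1
1 1 1 1

After press 8 at (1,1):
0 1 1 0
1 0 0 0
0 1 0 1
1 1 1 1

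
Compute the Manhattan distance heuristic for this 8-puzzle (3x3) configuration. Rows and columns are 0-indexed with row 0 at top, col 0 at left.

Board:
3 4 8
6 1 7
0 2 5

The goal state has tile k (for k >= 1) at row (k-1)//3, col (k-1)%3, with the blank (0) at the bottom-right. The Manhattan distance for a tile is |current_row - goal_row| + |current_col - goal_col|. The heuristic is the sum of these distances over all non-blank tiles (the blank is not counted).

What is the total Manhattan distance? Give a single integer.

Tile 3: at (0,0), goal (0,2), distance |0-0|+|0-2| = 2
Tile 4: at (0,1), goal (1,0), distance |0-1|+|1-0| = 2
Tile 8: at (0,2), goal (2,1), distance |0-2|+|2-1| = 3
Tile 6: at (1,0), goal (1,2), distance |1-1|+|0-2| = 2
Tile 1: at (1,1), goal (0,0), distance |1-0|+|1-0| = 2
Tile 7: at (1,2), goal (2,0), distance |1-2|+|2-0| = 3
Tile 2: at (2,1), goal (0,1), distance |2-0|+|1-1| = 2
Tile 5: at (2,2), goal (1,1), distance |2-1|+|2-1| = 2
Sum: 2 + 2 + 3 + 2 + 2 + 3 + 2 + 2 = 18

Answer: 18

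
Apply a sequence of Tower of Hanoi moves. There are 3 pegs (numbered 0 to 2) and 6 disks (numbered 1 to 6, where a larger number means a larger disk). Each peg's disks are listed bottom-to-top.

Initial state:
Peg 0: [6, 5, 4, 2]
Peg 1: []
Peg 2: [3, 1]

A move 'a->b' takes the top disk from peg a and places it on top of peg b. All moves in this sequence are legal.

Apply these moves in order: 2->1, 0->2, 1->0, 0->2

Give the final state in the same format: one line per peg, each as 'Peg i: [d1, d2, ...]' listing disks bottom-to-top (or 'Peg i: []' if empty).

Answer: Peg 0: [6, 5, 4]
Peg 1: []
Peg 2: [3, 2, 1]

Derivation:
After move 1 (2->1):
Peg 0: [6, 5, 4, 2]
Peg 1: [1]
Peg 2: [3]

After move 2 (0->2):
Peg 0: [6, 5, 4]
Peg 1: [1]
Peg 2: [3, 2]

After move 3 (1->0):
Peg 0: [6, 5, 4, 1]
Peg 1: []
Peg 2: [3, 2]

After move 4 (0->2):
Peg 0: [6, 5, 4]
Peg 1: []
Peg 2: [3, 2, 1]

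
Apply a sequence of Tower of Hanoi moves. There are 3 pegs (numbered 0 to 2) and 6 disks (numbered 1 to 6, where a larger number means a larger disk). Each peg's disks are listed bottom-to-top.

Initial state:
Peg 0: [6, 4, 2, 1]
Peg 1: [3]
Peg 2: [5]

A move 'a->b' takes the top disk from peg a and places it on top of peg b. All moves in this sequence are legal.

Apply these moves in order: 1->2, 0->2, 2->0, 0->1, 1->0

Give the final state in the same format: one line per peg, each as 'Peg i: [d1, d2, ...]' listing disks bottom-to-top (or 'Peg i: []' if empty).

Answer: Peg 0: [6, 4, 2, 1]
Peg 1: []
Peg 2: [5, 3]

Derivation:
After move 1 (1->2):
Peg 0: [6, 4, 2, 1]
Peg 1: []
Peg 2: [5, 3]

After move 2 (0->2):
Peg 0: [6, 4, 2]
Peg 1: []
Peg 2: [5, 3, 1]

After move 3 (2->0):
Peg 0: [6, 4, 2, 1]
Peg 1: []
Peg 2: [5, 3]

After move 4 (0->1):
Peg 0: [6, 4, 2]
Peg 1: [1]
Peg 2: [5, 3]

After move 5 (1->0):
Peg 0: [6, 4, 2, 1]
Peg 1: []
Peg 2: [5, 3]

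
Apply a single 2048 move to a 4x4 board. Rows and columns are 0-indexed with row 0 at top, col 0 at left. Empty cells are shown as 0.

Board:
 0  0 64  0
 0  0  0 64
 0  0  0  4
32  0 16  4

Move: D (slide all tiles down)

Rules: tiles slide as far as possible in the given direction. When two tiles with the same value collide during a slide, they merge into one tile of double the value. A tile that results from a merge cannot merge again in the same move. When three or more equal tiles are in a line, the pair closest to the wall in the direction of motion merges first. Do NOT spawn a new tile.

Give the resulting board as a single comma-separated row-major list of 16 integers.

Slide down:
col 0: [0, 0, 0, 32] -> [0, 0, 0, 32]
col 1: [0, 0, 0, 0] -> [0, 0, 0, 0]
col 2: [64, 0, 0, 16] -> [0, 0, 64, 16]
col 3: [0, 64, 4, 4] -> [0, 0, 64, 8]

Answer: 0, 0, 0, 0, 0, 0, 0, 0, 0, 0, 64, 64, 32, 0, 16, 8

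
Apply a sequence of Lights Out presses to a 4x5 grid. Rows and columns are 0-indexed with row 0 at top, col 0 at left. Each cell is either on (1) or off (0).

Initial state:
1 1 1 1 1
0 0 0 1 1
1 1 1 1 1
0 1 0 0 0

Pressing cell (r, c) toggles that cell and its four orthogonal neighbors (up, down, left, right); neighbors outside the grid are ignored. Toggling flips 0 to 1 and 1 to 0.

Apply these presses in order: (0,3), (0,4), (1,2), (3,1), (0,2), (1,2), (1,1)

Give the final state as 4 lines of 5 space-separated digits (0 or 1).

Answer: 1 1 1 0 1
1 1 0 0 0
1 1 1 1 1
1 0 1 0 0

Derivation:
After press 1 at (0,3):
1 1 0 0 0
0 0 0 0 1
1 1 1 1 1
0 1 0 0 0

After press 2 at (0,4):
1 1 0 1 1
0 0 0 0 0
1 1 1 1 1
0 1 0 0 0

After press 3 at (1,2):
1 1 1 1 1
0 1 1 1 0
1 1 0 1 1
0 1 0 0 0

After press 4 at (3,1):
1 1 1 1 1
0 1 1 1 0
1 0 0 1 1
1 0 1 0 0

After press 5 at (0,2):
1 0 0 0 1
0 1 0 1 0
1 0 0 1 1
1 0 1 0 0

After press 6 at (1,2):
1 0 1 0 1
0 0 1 0 0
1 0 1 1 1
1 0 1 0 0

After press 7 at (1,1):
1 1 1 0 1
1 1 0 0 0
1 1 1 1 1
1 0 1 0 0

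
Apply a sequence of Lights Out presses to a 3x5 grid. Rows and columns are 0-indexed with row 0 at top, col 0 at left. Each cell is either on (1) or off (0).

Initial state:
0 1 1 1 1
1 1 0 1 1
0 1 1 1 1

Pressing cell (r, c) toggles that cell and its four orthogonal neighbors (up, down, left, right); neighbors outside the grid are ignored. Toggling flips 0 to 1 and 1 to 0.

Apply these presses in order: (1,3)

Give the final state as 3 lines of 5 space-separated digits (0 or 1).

Answer: 0 1 1 0 1
1 1 1 0 0
0 1 1 0 1

Derivation:
After press 1 at (1,3):
0 1 1 0 1
1 1 1 0 0
0 1 1 0 1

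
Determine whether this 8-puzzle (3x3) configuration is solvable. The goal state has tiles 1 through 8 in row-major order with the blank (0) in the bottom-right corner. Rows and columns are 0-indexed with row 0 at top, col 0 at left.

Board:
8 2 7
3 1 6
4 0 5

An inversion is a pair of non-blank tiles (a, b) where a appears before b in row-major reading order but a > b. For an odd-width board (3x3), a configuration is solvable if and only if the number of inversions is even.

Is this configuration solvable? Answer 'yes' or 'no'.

Answer: yes

Derivation:
Inversions (pairs i<j in row-major order where tile[i] > tile[j] > 0): 16
16 is even, so the puzzle is solvable.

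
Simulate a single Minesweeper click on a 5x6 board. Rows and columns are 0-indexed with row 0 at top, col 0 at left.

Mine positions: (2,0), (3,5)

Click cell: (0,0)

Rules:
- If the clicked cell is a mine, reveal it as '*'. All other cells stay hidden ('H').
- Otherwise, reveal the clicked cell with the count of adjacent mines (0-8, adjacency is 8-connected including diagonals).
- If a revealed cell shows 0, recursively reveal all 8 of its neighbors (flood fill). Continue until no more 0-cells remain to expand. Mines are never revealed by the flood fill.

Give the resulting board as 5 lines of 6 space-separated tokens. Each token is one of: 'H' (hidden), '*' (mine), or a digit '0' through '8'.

0 0 0 0 0 0
1 1 0 0 0 0
H 1 0 0 1 1
1 1 0 0 1 H
0 0 0 0 1 H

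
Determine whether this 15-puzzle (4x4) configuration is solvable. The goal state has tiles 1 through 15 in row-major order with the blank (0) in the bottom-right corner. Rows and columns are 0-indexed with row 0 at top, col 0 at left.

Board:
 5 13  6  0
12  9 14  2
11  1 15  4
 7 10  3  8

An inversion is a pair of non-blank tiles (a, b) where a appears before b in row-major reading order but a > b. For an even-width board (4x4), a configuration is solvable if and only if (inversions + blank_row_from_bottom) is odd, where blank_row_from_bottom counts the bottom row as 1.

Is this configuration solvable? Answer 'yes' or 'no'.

Inversions: 58
Blank is in row 0 (0-indexed from top), which is row 4 counting from the bottom (bottom = 1).
58 + 4 = 62, which is even, so the puzzle is not solvable.

Answer: no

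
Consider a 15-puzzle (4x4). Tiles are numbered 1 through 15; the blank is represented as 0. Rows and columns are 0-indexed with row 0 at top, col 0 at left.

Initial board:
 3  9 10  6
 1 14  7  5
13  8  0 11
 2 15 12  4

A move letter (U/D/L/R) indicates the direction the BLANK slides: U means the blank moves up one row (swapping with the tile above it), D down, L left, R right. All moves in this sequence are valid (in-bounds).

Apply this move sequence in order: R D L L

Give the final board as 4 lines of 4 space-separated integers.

After move 1 (R):
 3  9 10  6
 1 14  7  5
13  8 11  0
 2 15 12  4

After move 2 (D):
 3  9 10  6
 1 14  7  5
13  8 11  4
 2 15 12  0

After move 3 (L):
 3  9 10  6
 1 14  7  5
13  8 11  4
 2 15  0 12

After move 4 (L):
 3  9 10  6
 1 14  7  5
13  8 11  4
 2  0 15 12

Answer:  3  9 10  6
 1 14  7  5
13  8 11  4
 2  0 15 12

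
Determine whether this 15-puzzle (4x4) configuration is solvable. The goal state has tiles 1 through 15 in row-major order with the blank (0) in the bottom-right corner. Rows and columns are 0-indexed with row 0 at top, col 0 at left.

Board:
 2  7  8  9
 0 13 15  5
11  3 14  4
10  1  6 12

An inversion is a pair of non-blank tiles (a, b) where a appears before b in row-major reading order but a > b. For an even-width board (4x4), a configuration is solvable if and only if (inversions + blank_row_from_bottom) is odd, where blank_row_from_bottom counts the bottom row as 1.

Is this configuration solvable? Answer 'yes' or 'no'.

Answer: yes

Derivation:
Inversions: 50
Blank is in row 1 (0-indexed from top), which is row 3 counting from the bottom (bottom = 1).
50 + 3 = 53, which is odd, so the puzzle is solvable.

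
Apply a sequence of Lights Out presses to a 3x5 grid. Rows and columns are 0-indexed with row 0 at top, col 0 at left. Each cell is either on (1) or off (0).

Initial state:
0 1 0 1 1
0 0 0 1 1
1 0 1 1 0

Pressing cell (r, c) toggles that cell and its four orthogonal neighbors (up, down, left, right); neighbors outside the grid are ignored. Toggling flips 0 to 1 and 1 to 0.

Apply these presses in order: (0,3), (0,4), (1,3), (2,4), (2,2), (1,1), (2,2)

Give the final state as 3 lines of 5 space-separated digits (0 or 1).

Answer: 0 0 1 0 1
1 1 0 1 0
1 1 1 1 1

Derivation:
After press 1 at (0,3):
0 1 1 0 0
0 0 0 0 1
1 0 1 1 0

After press 2 at (0,4):
0 1 1 1 1
0 0 0 0 0
1 0 1 1 0

After press 3 at (1,3):
0 1 1 0 1
0 0 1 1 1
1 0 1 0 0

After press 4 at (2,4):
0 1 1 0 1
0 0 1 1 0
1 0 1 1 1

After press 5 at (2,2):
0 1 1 0 1
0 0 0 1 0
1 1 0 0 1

After press 6 at (1,1):
0 0 1 0 1
1 1 1 1 0
1 0 0 0 1

After press 7 at (2,2):
0 0 1 0 1
1 1 0 1 0
1 1 1 1 1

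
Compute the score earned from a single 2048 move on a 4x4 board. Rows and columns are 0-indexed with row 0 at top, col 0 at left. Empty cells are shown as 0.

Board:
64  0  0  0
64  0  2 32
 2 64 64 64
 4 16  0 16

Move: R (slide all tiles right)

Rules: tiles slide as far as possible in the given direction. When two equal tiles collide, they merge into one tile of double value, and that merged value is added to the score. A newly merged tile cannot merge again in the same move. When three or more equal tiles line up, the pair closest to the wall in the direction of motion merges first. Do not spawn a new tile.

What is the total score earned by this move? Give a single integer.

Slide right:
row 0: [64, 0, 0, 0] -> [0, 0, 0, 64]  score +0 (running 0)
row 1: [64, 0, 2, 32] -> [0, 64, 2, 32]  score +0 (running 0)
row 2: [2, 64, 64, 64] -> [0, 2, 64, 128]  score +128 (running 128)
row 3: [4, 16, 0, 16] -> [0, 0, 4, 32]  score +32 (running 160)
Board after move:
  0   0   0  64
  0  64   2  32
  0   2  64 128
  0   0   4  32

Answer: 160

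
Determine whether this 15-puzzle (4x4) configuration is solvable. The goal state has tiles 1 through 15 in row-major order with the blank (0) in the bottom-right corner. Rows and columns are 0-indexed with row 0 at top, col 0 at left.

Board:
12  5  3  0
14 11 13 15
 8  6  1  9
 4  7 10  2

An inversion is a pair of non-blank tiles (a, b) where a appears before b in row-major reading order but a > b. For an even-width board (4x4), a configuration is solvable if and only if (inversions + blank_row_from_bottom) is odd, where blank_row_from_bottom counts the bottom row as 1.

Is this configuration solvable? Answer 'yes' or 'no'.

Answer: yes

Derivation:
Inversions: 65
Blank is in row 0 (0-indexed from top), which is row 4 counting from the bottom (bottom = 1).
65 + 4 = 69, which is odd, so the puzzle is solvable.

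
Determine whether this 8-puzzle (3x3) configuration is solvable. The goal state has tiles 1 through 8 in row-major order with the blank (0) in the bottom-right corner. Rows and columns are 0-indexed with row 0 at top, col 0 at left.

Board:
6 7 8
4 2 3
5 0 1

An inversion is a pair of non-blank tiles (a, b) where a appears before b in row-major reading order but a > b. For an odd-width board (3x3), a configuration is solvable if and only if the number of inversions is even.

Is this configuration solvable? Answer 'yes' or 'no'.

Inversions (pairs i<j in row-major order where tile[i] > tile[j] > 0): 21
21 is odd, so the puzzle is not solvable.

Answer: no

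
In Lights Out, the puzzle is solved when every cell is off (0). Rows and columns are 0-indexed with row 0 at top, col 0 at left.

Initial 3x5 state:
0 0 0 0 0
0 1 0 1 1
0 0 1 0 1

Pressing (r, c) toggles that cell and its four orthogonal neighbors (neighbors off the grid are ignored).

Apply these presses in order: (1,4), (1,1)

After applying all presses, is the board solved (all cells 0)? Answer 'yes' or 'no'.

After press 1 at (1,4):
0 0 0 0 1
0 1 0 0 0
0 0 1 0 0

After press 2 at (1,1):
0 1 0 0 1
1 0 1 0 0
0 1 1 0 0

Lights still on: 6

Answer: no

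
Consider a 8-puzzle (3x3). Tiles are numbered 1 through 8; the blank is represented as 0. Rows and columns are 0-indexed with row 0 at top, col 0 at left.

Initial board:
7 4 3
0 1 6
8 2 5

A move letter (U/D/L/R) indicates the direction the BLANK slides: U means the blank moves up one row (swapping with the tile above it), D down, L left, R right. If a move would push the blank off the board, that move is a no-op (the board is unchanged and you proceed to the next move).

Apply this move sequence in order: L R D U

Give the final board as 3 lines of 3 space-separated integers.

After move 1 (L):
7 4 3
0 1 6
8 2 5

After move 2 (R):
7 4 3
1 0 6
8 2 5

After move 3 (D):
7 4 3
1 2 6
8 0 5

After move 4 (U):
7 4 3
1 0 6
8 2 5

Answer: 7 4 3
1 0 6
8 2 5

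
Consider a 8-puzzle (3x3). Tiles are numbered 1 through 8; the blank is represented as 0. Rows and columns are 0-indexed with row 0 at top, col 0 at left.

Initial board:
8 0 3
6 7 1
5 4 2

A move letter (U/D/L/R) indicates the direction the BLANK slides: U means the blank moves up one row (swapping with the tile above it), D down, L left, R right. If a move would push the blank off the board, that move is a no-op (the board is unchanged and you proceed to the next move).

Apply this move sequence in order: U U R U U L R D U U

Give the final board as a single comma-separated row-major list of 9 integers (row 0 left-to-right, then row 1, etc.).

Answer: 8, 3, 0, 6, 7, 1, 5, 4, 2

Derivation:
After move 1 (U):
8 0 3
6 7 1
5 4 2

After move 2 (U):
8 0 3
6 7 1
5 4 2

After move 3 (R):
8 3 0
6 7 1
5 4 2

After move 4 (U):
8 3 0
6 7 1
5 4 2

After move 5 (U):
8 3 0
6 7 1
5 4 2

After move 6 (L):
8 0 3
6 7 1
5 4 2

After move 7 (R):
8 3 0
6 7 1
5 4 2

After move 8 (D):
8 3 1
6 7 0
5 4 2

After move 9 (U):
8 3 0
6 7 1
5 4 2

After move 10 (U):
8 3 0
6 7 1
5 4 2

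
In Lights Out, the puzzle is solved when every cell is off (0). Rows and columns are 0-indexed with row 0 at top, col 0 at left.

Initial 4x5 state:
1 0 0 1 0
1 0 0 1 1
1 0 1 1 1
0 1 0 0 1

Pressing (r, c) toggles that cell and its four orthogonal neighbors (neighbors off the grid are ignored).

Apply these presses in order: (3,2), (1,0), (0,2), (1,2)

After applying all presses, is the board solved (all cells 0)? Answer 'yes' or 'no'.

Answer: no

Derivation:
After press 1 at (3,2):
1 0 0 1 0
1 0 0 1 1
1 0 0 1 1
0 0 1 1 1

After press 2 at (1,0):
0 0 0 1 0
0 1 0 1 1
0 0 0 1 1
0 0 1 1 1

After press 3 at (0,2):
0 1 1 0 0
0 1 1 1 1
0 0 0 1 1
0 0 1 1 1

After press 4 at (1,2):
0 1 0 0 0
0 0 0 0 1
0 0 1 1 1
0 0 1 1 1

Lights still on: 8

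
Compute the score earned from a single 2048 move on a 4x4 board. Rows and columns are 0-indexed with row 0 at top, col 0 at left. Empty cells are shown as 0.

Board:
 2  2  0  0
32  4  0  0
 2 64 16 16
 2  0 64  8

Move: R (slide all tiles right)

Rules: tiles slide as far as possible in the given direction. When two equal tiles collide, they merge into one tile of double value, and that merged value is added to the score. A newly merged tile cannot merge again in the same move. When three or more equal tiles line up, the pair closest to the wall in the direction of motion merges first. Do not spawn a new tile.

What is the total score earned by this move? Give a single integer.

Answer: 36

Derivation:
Slide right:
row 0: [2, 2, 0, 0] -> [0, 0, 0, 4]  score +4 (running 4)
row 1: [32, 4, 0, 0] -> [0, 0, 32, 4]  score +0 (running 4)
row 2: [2, 64, 16, 16] -> [0, 2, 64, 32]  score +32 (running 36)
row 3: [2, 0, 64, 8] -> [0, 2, 64, 8]  score +0 (running 36)
Board after move:
 0  0  0  4
 0  0 32  4
 0  2 64 32
 0  2 64  8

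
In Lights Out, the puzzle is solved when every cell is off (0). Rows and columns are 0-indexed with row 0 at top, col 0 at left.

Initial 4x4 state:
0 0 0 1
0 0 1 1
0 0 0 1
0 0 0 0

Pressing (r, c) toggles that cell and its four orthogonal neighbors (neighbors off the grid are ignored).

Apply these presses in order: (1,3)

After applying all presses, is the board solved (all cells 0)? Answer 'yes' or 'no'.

Answer: yes

Derivation:
After press 1 at (1,3):
0 0 0 0
0 0 0 0
0 0 0 0
0 0 0 0

Lights still on: 0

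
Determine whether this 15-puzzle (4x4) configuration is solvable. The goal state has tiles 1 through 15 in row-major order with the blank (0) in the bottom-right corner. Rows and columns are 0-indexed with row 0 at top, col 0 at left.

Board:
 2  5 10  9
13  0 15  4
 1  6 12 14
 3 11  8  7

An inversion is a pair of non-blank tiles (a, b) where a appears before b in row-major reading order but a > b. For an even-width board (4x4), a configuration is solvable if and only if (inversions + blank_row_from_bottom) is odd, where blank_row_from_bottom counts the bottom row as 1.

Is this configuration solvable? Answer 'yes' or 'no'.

Answer: yes

Derivation:
Inversions: 48
Blank is in row 1 (0-indexed from top), which is row 3 counting from the bottom (bottom = 1).
48 + 3 = 51, which is odd, so the puzzle is solvable.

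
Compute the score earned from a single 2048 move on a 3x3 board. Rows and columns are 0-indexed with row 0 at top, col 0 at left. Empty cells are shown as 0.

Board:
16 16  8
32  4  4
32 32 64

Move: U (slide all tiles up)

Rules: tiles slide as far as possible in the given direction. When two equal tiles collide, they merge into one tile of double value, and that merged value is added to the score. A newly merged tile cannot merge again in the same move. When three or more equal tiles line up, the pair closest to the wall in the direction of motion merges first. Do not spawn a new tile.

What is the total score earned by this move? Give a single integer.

Slide up:
col 0: [16, 32, 32] -> [16, 64, 0]  score +64 (running 64)
col 1: [16, 4, 32] -> [16, 4, 32]  score +0 (running 64)
col 2: [8, 4, 64] -> [8, 4, 64]  score +0 (running 64)
Board after move:
16 16  8
64  4  4
 0 32 64

Answer: 64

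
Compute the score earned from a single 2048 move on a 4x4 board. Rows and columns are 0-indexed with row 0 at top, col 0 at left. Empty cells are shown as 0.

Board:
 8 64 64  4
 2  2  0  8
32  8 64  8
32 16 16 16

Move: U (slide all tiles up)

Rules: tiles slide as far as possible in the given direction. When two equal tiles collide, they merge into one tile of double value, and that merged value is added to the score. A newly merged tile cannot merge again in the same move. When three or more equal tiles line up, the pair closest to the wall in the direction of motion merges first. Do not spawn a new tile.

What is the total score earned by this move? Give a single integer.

Answer: 208

Derivation:
Slide up:
col 0: [8, 2, 32, 32] -> [8, 2, 64, 0]  score +64 (running 64)
col 1: [64, 2, 8, 16] -> [64, 2, 8, 16]  score +0 (running 64)
col 2: [64, 0, 64, 16] -> [128, 16, 0, 0]  score +128 (running 192)
col 3: [4, 8, 8, 16] -> [4, 16, 16, 0]  score +16 (running 208)
Board after move:
  8  64 128   4
  2   2  16  16
 64   8   0  16
  0  16   0   0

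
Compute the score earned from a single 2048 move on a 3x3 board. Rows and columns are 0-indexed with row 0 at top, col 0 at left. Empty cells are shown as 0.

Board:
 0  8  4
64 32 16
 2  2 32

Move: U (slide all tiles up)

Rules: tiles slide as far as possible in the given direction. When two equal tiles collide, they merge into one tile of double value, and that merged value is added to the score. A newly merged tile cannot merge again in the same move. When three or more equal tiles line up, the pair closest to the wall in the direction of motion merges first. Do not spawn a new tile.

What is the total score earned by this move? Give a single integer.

Answer: 0

Derivation:
Slide up:
col 0: [0, 64, 2] -> [64, 2, 0]  score +0 (running 0)
col 1: [8, 32, 2] -> [8, 32, 2]  score +0 (running 0)
col 2: [4, 16, 32] -> [4, 16, 32]  score +0 (running 0)
Board after move:
64  8  4
 2 32 16
 0  2 32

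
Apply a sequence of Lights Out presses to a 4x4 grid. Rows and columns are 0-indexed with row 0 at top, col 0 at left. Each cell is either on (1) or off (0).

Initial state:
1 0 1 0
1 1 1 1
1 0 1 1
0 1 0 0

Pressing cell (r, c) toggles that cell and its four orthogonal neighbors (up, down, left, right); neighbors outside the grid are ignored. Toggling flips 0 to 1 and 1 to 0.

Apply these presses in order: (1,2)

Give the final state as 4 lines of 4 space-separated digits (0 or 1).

After press 1 at (1,2):
1 0 0 0
1 0 0 0
1 0 0 1
0 1 0 0

Answer: 1 0 0 0
1 0 0 0
1 0 0 1
0 1 0 0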